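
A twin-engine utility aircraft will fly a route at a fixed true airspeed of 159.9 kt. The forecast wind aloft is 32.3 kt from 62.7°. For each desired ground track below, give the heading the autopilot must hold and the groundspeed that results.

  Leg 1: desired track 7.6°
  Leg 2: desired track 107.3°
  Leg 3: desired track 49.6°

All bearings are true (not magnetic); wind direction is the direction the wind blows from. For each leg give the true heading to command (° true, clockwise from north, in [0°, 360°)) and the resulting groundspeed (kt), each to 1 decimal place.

Leg 1: heading=17.1°, groundspeed=139.2 kt
Leg 2: heading=99.1°, groundspeed=135.3 kt
Leg 3: heading=52.2°, groundspeed=128.3 kt

Leg 1: desired track 7.6°; wind correction +9.5° → command heading 17.1°, groundspeed 139.2 kt
Leg 2: desired track 107.3°; wind correction -8.2° → command heading 99.1°, groundspeed 135.3 kt
Leg 3: desired track 49.6°; wind correction +2.6° → command heading 52.2°, groundspeed 128.3 kt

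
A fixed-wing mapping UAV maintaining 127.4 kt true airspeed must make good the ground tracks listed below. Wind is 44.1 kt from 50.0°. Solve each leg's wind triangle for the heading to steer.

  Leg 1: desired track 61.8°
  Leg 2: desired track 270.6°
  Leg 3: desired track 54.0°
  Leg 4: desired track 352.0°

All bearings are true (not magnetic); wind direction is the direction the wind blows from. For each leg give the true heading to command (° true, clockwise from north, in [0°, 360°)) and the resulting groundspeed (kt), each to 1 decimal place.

Leg 1: heading=57.7°, groundspeed=83.9 kt
Leg 2: heading=283.6°, groundspeed=157.6 kt
Leg 3: heading=52.6°, groundspeed=83.4 kt
Leg 4: heading=9.1°, groundspeed=98.4 kt

Leg 1: desired track 61.8°; wind correction -4.1° → command heading 57.7°, groundspeed 83.9 kt
Leg 2: desired track 270.6°; wind correction +13.0° → command heading 283.6°, groundspeed 157.6 kt
Leg 3: desired track 54.0°; wind correction -1.4° → command heading 52.6°, groundspeed 83.4 kt
Leg 4: desired track 352.0°; wind correction +17.1° → command heading 9.1°, groundspeed 98.4 kt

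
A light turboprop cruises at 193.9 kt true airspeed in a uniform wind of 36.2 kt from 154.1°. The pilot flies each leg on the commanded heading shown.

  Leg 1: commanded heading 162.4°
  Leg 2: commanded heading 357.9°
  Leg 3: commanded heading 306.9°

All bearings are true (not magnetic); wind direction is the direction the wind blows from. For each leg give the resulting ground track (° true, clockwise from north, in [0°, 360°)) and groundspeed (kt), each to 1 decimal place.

Leg 1: track=164.3°, groundspeed=158.2 kt
Leg 2: track=354.2°, groundspeed=227.5 kt
Leg 3: track=311.1°, groundspeed=226.7 kt

Leg 1: heading 162.4°; drift +1.9° → track 164.3°, groundspeed 158.2 kt
Leg 2: heading 357.9°; drift -3.7° → track 354.2°, groundspeed 227.5 kt
Leg 3: heading 306.9°; drift +4.2° → track 311.1°, groundspeed 226.7 kt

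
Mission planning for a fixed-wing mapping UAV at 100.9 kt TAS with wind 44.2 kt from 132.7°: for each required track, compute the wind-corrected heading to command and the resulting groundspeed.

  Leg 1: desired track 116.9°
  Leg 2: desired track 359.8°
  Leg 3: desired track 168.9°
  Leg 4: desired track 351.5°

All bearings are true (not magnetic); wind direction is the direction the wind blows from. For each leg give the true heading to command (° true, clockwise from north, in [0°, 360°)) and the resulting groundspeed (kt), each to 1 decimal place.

Leg 1: desired track 116.9°; wind correction +6.9° → command heading 123.8°, groundspeed 57.6 kt
Leg 2: desired track 359.8°; wind correction +18.7° → command heading 18.5°, groundspeed 125.7 kt
Leg 3: desired track 168.9°; wind correction -15.0° → command heading 153.9°, groundspeed 61.8 kt
Leg 4: desired track 351.5°; wind correction +15.9° → command heading 7.4°, groundspeed 131.5 kt

Leg 1: heading=123.8°, groundspeed=57.6 kt
Leg 2: heading=18.5°, groundspeed=125.7 kt
Leg 3: heading=153.9°, groundspeed=61.8 kt
Leg 4: heading=7.4°, groundspeed=131.5 kt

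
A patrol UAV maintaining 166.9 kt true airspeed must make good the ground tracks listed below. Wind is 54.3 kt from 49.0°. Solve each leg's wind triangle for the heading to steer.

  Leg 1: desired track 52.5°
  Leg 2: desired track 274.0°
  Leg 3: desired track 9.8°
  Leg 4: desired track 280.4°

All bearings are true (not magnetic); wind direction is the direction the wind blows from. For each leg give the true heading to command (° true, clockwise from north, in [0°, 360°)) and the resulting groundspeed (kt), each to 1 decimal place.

Leg 1: heading=51.4°, groundspeed=112.7 kt
Leg 2: heading=287.3°, groundspeed=200.8 kt
Leg 3: heading=21.7°, groundspeed=121.3 kt
Leg 4: heading=295.1°, groundspeed=195.3 kt

Leg 1: desired track 52.5°; wind correction -1.1° → command heading 51.4°, groundspeed 112.7 kt
Leg 2: desired track 274.0°; wind correction +13.3° → command heading 287.3°, groundspeed 200.8 kt
Leg 3: desired track 9.8°; wind correction +11.9° → command heading 21.7°, groundspeed 121.3 kt
Leg 4: desired track 280.4°; wind correction +14.7° → command heading 295.1°, groundspeed 195.3 kt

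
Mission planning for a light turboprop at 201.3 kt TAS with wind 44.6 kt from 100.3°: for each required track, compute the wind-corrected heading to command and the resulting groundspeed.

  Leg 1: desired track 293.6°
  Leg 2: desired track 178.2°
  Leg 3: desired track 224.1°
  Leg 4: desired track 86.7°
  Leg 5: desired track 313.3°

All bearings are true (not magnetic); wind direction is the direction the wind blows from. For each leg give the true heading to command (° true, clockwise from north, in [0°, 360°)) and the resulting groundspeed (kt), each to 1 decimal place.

Leg 1: desired track 293.6°; wind correction +2.9° → command heading 296.5°, groundspeed 244.4 kt
Leg 2: desired track 178.2°; wind correction -12.5° → command heading 165.7°, groundspeed 187.2 kt
Leg 3: desired track 224.1°; wind correction -10.6° → command heading 213.5°, groundspeed 222.7 kt
Leg 4: desired track 86.7°; wind correction +3.0° → command heading 89.7°, groundspeed 157.7 kt
Leg 5: desired track 313.3°; wind correction +6.9° → command heading 320.2°, groundspeed 237.2 kt

Leg 1: heading=296.5°, groundspeed=244.4 kt
Leg 2: heading=165.7°, groundspeed=187.2 kt
Leg 3: heading=213.5°, groundspeed=222.7 kt
Leg 4: heading=89.7°, groundspeed=157.7 kt
Leg 5: heading=320.2°, groundspeed=237.2 kt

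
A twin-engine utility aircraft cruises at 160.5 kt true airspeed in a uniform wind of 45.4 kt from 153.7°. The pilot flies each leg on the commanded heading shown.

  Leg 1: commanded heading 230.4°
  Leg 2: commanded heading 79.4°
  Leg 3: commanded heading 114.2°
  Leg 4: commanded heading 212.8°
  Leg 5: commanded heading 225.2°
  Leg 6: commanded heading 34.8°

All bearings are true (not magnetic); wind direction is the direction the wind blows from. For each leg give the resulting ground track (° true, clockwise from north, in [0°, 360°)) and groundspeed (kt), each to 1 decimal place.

Leg 1: heading 230.4°; drift +16.4° → track 246.8°, groundspeed 156.4 kt
Leg 2: heading 79.4°; drift -16.4° → track 63.0°, groundspeed 154.5 kt
Leg 3: heading 114.2°; drift -13.0° → track 101.2°, groundspeed 128.7 kt
Leg 4: heading 212.8°; drift +15.9° → track 228.7°, groundspeed 142.6 kt
Leg 5: heading 225.2°; drift +16.4° → track 241.6°, groundspeed 152.3 kt
Leg 6: heading 34.8°; drift -12.3° → track 22.5°, groundspeed 186.7 kt

Leg 1: track=246.8°, groundspeed=156.4 kt
Leg 2: track=63.0°, groundspeed=154.5 kt
Leg 3: track=101.2°, groundspeed=128.7 kt
Leg 4: track=228.7°, groundspeed=142.6 kt
Leg 5: track=241.6°, groundspeed=152.3 kt
Leg 6: track=22.5°, groundspeed=186.7 kt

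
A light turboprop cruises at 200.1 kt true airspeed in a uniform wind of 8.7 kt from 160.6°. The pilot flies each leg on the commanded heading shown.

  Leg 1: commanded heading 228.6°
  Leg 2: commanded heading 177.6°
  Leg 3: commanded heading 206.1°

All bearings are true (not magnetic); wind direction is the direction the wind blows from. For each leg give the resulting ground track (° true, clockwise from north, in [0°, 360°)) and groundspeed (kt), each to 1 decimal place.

Leg 1: track=230.9°, groundspeed=197.0 kt
Leg 2: track=178.4°, groundspeed=191.8 kt
Leg 3: track=207.9°, groundspeed=194.1 kt

Leg 1: heading 228.6°; drift +2.3° → track 230.9°, groundspeed 197.0 kt
Leg 2: heading 177.6°; drift +0.8° → track 178.4°, groundspeed 191.8 kt
Leg 3: heading 206.1°; drift +1.8° → track 207.9°, groundspeed 194.1 kt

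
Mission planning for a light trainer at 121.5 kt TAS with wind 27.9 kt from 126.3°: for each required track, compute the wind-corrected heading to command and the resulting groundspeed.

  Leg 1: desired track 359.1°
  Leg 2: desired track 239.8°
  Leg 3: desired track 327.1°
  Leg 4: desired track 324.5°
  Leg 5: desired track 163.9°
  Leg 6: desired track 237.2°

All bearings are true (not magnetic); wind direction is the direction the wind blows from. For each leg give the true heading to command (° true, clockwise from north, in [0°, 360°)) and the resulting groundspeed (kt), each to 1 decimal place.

Leg 1: heading=9.6°, groundspeed=136.3 kt
Leg 2: heading=227.6°, groundspeed=129.9 kt
Leg 3: heading=331.8°, groundspeed=147.2 kt
Leg 4: heading=328.6°, groundspeed=147.7 kt
Leg 5: heading=155.8°, groundspeed=98.2 kt
Leg 6: heading=224.8°, groundspeed=128.6 kt

Leg 1: desired track 359.1°; wind correction +10.5° → command heading 9.6°, groundspeed 136.3 kt
Leg 2: desired track 239.8°; wind correction -12.2° → command heading 227.6°, groundspeed 129.9 kt
Leg 3: desired track 327.1°; wind correction +4.7° → command heading 331.8°, groundspeed 147.2 kt
Leg 4: desired track 324.5°; wind correction +4.1° → command heading 328.6°, groundspeed 147.7 kt
Leg 5: desired track 163.9°; wind correction -8.1° → command heading 155.8°, groundspeed 98.2 kt
Leg 6: desired track 237.2°; wind correction -12.4° → command heading 224.8°, groundspeed 128.6 kt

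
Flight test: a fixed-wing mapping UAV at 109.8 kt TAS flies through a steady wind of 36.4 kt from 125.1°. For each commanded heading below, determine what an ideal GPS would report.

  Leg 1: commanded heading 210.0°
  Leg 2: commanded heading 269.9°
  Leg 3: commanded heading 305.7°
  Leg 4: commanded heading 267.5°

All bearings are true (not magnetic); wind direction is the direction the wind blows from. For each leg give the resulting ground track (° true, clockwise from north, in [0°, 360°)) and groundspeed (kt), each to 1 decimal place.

Leg 1: heading 210.0°; drift +18.8° → track 228.8°, groundspeed 112.6 kt
Leg 2: heading 269.9°; drift +8.6° → track 278.5°, groundspeed 141.1 kt
Leg 3: heading 305.7°; drift -0.1° → track 305.6°, groundspeed 146.2 kt
Leg 4: heading 267.5°; drift +9.1° → track 276.6°, groundspeed 140.4 kt

Leg 1: track=228.8°, groundspeed=112.6 kt
Leg 2: track=278.5°, groundspeed=141.1 kt
Leg 3: track=305.6°, groundspeed=146.2 kt
Leg 4: track=276.6°, groundspeed=140.4 kt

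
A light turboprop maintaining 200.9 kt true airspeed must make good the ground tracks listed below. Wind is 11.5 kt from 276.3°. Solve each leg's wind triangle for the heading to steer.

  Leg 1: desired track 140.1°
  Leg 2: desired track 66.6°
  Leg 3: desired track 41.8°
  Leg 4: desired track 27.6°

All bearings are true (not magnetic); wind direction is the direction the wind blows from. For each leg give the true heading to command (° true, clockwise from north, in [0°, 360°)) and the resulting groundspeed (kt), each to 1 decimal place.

Leg 1: desired track 140.1°; wind correction +2.3° → command heading 142.4°, groundspeed 209.0 kt
Leg 2: desired track 66.6°; wind correction -1.6° → command heading 65.0°, groundspeed 210.8 kt
Leg 3: desired track 41.8°; wind correction -2.7° → command heading 39.1°, groundspeed 207.4 kt
Leg 4: desired track 27.6°; wind correction -3.1° → command heading 24.5°, groundspeed 204.8 kt

Leg 1: heading=142.4°, groundspeed=209.0 kt
Leg 2: heading=65.0°, groundspeed=210.8 kt
Leg 3: heading=39.1°, groundspeed=207.4 kt
Leg 4: heading=24.5°, groundspeed=204.8 kt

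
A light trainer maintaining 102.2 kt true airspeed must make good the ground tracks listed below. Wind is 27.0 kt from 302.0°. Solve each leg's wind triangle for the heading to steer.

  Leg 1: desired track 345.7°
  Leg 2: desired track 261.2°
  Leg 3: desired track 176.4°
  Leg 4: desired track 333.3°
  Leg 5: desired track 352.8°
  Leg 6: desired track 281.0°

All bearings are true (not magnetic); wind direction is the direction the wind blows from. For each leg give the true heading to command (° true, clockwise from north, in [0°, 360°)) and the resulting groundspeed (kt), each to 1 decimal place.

Leg 1: desired track 345.7°; wind correction -10.5° → command heading 335.2°, groundspeed 81.0 kt
Leg 2: desired track 261.2°; wind correction +9.9° → command heading 271.1°, groundspeed 80.2 kt
Leg 3: desired track 176.4°; wind correction +12.4° → command heading 188.8°, groundspeed 115.5 kt
Leg 4: desired track 333.3°; wind correction -7.9° → command heading 325.4°, groundspeed 78.2 kt
Leg 5: desired track 352.8°; wind correction -11.8° → command heading 341.0°, groundspeed 83.0 kt
Leg 6: desired track 281.0°; wind correction +5.4° → command heading 286.4°, groundspeed 76.5 kt

Leg 1: heading=335.2°, groundspeed=81.0 kt
Leg 2: heading=271.1°, groundspeed=80.2 kt
Leg 3: heading=188.8°, groundspeed=115.5 kt
Leg 4: heading=325.4°, groundspeed=78.2 kt
Leg 5: heading=341.0°, groundspeed=83.0 kt
Leg 6: heading=286.4°, groundspeed=76.5 kt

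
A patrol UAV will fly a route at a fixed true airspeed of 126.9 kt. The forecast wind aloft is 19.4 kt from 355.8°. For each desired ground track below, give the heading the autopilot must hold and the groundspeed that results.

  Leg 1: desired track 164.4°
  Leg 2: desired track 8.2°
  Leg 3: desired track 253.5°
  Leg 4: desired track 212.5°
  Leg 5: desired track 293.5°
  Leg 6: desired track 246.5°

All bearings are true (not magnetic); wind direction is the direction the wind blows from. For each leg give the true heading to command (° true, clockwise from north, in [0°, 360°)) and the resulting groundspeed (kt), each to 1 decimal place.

Leg 1: desired track 164.4°; wind correction -1.7° → command heading 162.7°, groundspeed 145.9 kt
Leg 2: desired track 8.2°; wind correction -1.9° → command heading 6.3°, groundspeed 107.9 kt
Leg 3: desired track 253.5°; wind correction +8.6° → command heading 262.1°, groundspeed 129.6 kt
Leg 4: desired track 212.5°; wind correction +5.2° → command heading 217.7°, groundspeed 141.9 kt
Leg 5: desired track 293.5°; wind correction +7.8° → command heading 301.3°, groundspeed 116.7 kt
Leg 6: desired track 246.5°; wind correction +8.3° → command heading 254.8°, groundspeed 132.0 kt

Leg 1: heading=162.7°, groundspeed=145.9 kt
Leg 2: heading=6.3°, groundspeed=107.9 kt
Leg 3: heading=262.1°, groundspeed=129.6 kt
Leg 4: heading=217.7°, groundspeed=141.9 kt
Leg 5: heading=301.3°, groundspeed=116.7 kt
Leg 6: heading=254.8°, groundspeed=132.0 kt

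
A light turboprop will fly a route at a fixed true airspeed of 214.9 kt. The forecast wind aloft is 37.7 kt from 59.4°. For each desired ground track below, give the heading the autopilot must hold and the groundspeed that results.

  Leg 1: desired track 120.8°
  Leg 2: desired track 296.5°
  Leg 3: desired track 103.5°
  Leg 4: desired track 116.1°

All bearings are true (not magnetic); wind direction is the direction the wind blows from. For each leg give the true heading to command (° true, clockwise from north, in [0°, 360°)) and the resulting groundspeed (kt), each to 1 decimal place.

Leg 1: desired track 120.8°; wind correction -8.9° → command heading 111.9°, groundspeed 194.3 kt
Leg 2: desired track 296.5°; wind correction +8.5° → command heading 305.0°, groundspeed 233.0 kt
Leg 3: desired track 103.5°; wind correction -7.0° → command heading 96.5°, groundspeed 186.2 kt
Leg 4: desired track 116.1°; wind correction -8.4° → command heading 107.7°, groundspeed 191.9 kt

Leg 1: heading=111.9°, groundspeed=194.3 kt
Leg 2: heading=305.0°, groundspeed=233.0 kt
Leg 3: heading=96.5°, groundspeed=186.2 kt
Leg 4: heading=107.7°, groundspeed=191.9 kt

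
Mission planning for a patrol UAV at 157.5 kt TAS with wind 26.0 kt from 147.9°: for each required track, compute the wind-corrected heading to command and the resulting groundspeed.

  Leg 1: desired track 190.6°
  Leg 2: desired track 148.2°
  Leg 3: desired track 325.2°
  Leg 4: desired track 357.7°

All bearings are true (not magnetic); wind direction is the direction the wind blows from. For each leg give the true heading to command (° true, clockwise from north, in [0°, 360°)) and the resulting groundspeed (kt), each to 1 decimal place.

Leg 1: desired track 190.6°; wind correction -6.4° → command heading 184.2°, groundspeed 137.4 kt
Leg 2: desired track 148.2°; wind correction +0.0° → command heading 148.2°, groundspeed 131.5 kt
Leg 3: desired track 325.2°; wind correction -0.4° → command heading 324.8°, groundspeed 183.5 kt
Leg 4: desired track 357.7°; wind correction +4.7° → command heading 2.4°, groundspeed 179.5 kt

Leg 1: heading=184.2°, groundspeed=137.4 kt
Leg 2: heading=148.2°, groundspeed=131.5 kt
Leg 3: heading=324.8°, groundspeed=183.5 kt
Leg 4: heading=2.4°, groundspeed=179.5 kt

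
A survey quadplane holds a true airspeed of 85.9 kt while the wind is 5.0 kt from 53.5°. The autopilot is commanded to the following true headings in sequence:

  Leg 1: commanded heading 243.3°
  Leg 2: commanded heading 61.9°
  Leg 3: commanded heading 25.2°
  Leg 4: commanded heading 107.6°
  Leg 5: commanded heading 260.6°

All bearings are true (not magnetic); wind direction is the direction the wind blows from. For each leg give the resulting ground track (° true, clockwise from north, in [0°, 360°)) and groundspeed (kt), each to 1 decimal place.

Leg 1: heading 243.3°; drift -0.5° → track 242.8°, groundspeed 90.8 kt
Leg 2: heading 61.9°; drift +0.5° → track 62.4°, groundspeed 81.0 kt
Leg 3: heading 25.2°; drift -1.7° → track 23.5°, groundspeed 81.5 kt
Leg 4: heading 107.6°; drift +2.8° → track 110.4°, groundspeed 83.1 kt
Leg 5: heading 260.6°; drift -1.4° → track 259.2°, groundspeed 90.4 kt

Leg 1: track=242.8°, groundspeed=90.8 kt
Leg 2: track=62.4°, groundspeed=81.0 kt
Leg 3: track=23.5°, groundspeed=81.5 kt
Leg 4: track=110.4°, groundspeed=83.1 kt
Leg 5: track=259.2°, groundspeed=90.4 kt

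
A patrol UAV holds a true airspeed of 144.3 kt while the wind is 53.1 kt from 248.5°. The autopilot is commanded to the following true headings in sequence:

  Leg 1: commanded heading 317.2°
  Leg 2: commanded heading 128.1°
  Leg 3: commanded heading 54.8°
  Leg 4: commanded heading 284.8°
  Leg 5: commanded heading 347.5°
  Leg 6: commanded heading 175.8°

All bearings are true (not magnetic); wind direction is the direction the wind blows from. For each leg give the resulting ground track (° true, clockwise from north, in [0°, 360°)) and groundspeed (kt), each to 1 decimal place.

Leg 1: heading 317.2°; drift +21.6° → track 338.8°, groundspeed 134.4 kt
Leg 2: heading 128.1°; drift -15.0° → track 113.1°, groundspeed 177.2 kt
Leg 3: heading 54.8°; drift +3.7° → track 58.5°, groundspeed 196.3 kt
Leg 4: heading 284.8°; drift +17.2° → track 302.0°, groundspeed 106.3 kt
Leg 5: heading 347.5°; drift +19.0° → track 6.5°, groundspeed 161.4 kt
Leg 6: heading 175.8°; drift -21.5° → track 154.3°, groundspeed 138.1 kt

Leg 1: track=338.8°, groundspeed=134.4 kt
Leg 2: track=113.1°, groundspeed=177.2 kt
Leg 3: track=58.5°, groundspeed=196.3 kt
Leg 4: track=302.0°, groundspeed=106.3 kt
Leg 5: track=6.5°, groundspeed=161.4 kt
Leg 6: track=154.3°, groundspeed=138.1 kt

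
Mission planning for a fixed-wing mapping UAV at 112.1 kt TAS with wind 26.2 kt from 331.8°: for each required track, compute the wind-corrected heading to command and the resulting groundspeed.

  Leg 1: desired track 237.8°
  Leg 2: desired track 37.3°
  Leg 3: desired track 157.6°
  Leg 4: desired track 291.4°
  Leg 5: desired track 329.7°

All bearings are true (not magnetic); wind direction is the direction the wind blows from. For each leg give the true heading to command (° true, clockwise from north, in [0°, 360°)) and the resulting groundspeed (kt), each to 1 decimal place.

Leg 1: heading=251.3°, groundspeed=110.8 kt
Leg 2: heading=25.0°, groundspeed=98.7 kt
Leg 3: heading=159.0°, groundspeed=138.1 kt
Leg 4: heading=300.1°, groundspeed=90.9 kt
Leg 5: heading=330.2°, groundspeed=85.9 kt

Leg 1: desired track 237.8°; wind correction +13.5° → command heading 251.3°, groundspeed 110.8 kt
Leg 2: desired track 37.3°; wind correction -12.3° → command heading 25.0°, groundspeed 98.7 kt
Leg 3: desired track 157.6°; wind correction +1.4° → command heading 159.0°, groundspeed 138.1 kt
Leg 4: desired track 291.4°; wind correction +8.7° → command heading 300.1°, groundspeed 90.9 kt
Leg 5: desired track 329.7°; wind correction +0.5° → command heading 330.2°, groundspeed 85.9 kt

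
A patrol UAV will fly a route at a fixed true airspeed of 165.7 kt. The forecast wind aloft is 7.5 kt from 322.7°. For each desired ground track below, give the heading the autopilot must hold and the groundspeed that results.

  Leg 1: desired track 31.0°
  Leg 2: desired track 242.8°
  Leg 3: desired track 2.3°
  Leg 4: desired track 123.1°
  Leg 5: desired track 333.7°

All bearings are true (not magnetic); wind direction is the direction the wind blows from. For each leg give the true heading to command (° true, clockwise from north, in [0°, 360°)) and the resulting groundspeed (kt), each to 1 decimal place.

Leg 1: desired track 31.0°; wind correction -2.4° → command heading 28.6°, groundspeed 162.8 kt
Leg 2: desired track 242.8°; wind correction +2.6° → command heading 245.4°, groundspeed 164.2 kt
Leg 3: desired track 2.3°; wind correction -1.7° → command heading 0.6°, groundspeed 159.9 kt
Leg 4: desired track 123.1°; wind correction -0.9° → command heading 122.2°, groundspeed 172.7 kt
Leg 5: desired track 333.7°; wind correction -0.5° → command heading 333.2°, groundspeed 158.3 kt

Leg 1: heading=28.6°, groundspeed=162.8 kt
Leg 2: heading=245.4°, groundspeed=164.2 kt
Leg 3: heading=0.6°, groundspeed=159.9 kt
Leg 4: heading=122.2°, groundspeed=172.7 kt
Leg 5: heading=333.2°, groundspeed=158.3 kt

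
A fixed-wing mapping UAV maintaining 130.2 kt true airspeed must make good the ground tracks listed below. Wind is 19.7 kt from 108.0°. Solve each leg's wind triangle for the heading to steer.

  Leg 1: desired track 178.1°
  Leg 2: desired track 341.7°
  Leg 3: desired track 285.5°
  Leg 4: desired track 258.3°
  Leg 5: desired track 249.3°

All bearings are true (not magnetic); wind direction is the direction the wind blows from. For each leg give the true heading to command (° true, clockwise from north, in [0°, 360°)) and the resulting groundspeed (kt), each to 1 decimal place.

Leg 1: heading=169.9°, groundspeed=122.2 kt
Leg 2: heading=348.7°, groundspeed=140.9 kt
Leg 3: heading=285.1°, groundspeed=149.9 kt
Leg 4: heading=254.0°, groundspeed=146.9 kt
Leg 5: heading=243.9°, groundspeed=145.0 kt

Leg 1: desired track 178.1°; wind correction -8.2° → command heading 169.9°, groundspeed 122.2 kt
Leg 2: desired track 341.7°; wind correction +7.0° → command heading 348.7°, groundspeed 140.9 kt
Leg 3: desired track 285.5°; wind correction -0.4° → command heading 285.1°, groundspeed 149.9 kt
Leg 4: desired track 258.3°; wind correction -4.3° → command heading 254.0°, groundspeed 146.9 kt
Leg 5: desired track 249.3°; wind correction -5.4° → command heading 243.9°, groundspeed 145.0 kt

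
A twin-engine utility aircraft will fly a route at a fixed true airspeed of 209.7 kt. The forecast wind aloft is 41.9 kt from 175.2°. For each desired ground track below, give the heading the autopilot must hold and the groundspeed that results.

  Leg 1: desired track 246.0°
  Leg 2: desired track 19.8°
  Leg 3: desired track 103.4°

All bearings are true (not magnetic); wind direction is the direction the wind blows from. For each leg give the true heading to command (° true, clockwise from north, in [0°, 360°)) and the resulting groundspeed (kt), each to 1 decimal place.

Leg 1: desired track 246.0°; wind correction -10.9° → command heading 235.1°, groundspeed 192.2 kt
Leg 2: desired track 19.8°; wind correction +4.8° → command heading 24.6°, groundspeed 247.1 kt
Leg 3: desired track 103.4°; wind correction +10.9° → command heading 114.3°, groundspeed 192.8 kt

Leg 1: heading=235.1°, groundspeed=192.2 kt
Leg 2: heading=24.6°, groundspeed=247.1 kt
Leg 3: heading=114.3°, groundspeed=192.8 kt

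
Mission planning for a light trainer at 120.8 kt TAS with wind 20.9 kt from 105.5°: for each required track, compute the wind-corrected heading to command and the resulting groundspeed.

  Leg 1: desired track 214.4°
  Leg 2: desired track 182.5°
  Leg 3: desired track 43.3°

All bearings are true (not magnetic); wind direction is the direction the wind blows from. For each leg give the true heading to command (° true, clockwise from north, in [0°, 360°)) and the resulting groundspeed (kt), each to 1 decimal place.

Leg 1: heading=205.0°, groundspeed=125.9 kt
Leg 2: heading=172.8°, groundspeed=114.4 kt
Leg 3: heading=52.1°, groundspeed=109.6 kt

Leg 1: desired track 214.4°; wind correction -9.4° → command heading 205.0°, groundspeed 125.9 kt
Leg 2: desired track 182.5°; wind correction -9.7° → command heading 172.8°, groundspeed 114.4 kt
Leg 3: desired track 43.3°; wind correction +8.8° → command heading 52.1°, groundspeed 109.6 kt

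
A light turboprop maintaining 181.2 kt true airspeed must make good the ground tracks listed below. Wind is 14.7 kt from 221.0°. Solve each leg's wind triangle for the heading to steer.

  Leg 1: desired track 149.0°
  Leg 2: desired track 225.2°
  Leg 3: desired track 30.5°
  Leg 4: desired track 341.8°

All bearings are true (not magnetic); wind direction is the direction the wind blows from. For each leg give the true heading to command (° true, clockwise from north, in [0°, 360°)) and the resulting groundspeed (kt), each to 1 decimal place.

Leg 1: heading=153.4°, groundspeed=176.1 kt
Leg 2: heading=224.9°, groundspeed=166.5 kt
Leg 3: heading=29.7°, groundspeed=195.6 kt
Leg 4: heading=337.8°, groundspeed=188.3 kt

Leg 1: desired track 149.0°; wind correction +4.4° → command heading 153.4°, groundspeed 176.1 kt
Leg 2: desired track 225.2°; wind correction -0.3° → command heading 224.9°, groundspeed 166.5 kt
Leg 3: desired track 30.5°; wind correction -0.8° → command heading 29.7°, groundspeed 195.6 kt
Leg 4: desired track 341.8°; wind correction -4.0° → command heading 337.8°, groundspeed 188.3 kt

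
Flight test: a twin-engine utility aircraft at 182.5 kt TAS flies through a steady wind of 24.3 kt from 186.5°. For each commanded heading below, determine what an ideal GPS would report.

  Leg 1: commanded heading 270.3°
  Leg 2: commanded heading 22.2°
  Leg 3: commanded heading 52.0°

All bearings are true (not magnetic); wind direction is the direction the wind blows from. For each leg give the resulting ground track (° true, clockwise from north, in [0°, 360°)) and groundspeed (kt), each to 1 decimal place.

Leg 1: heading 270.3°; drift +7.6° → track 277.9°, groundspeed 181.5 kt
Leg 2: heading 22.2°; drift -1.8° → track 20.4°, groundspeed 206.0 kt
Leg 3: heading 52.0°; drift -5.0° → track 47.0°, groundspeed 200.3 kt

Leg 1: track=277.9°, groundspeed=181.5 kt
Leg 2: track=20.4°, groundspeed=206.0 kt
Leg 3: track=47.0°, groundspeed=200.3 kt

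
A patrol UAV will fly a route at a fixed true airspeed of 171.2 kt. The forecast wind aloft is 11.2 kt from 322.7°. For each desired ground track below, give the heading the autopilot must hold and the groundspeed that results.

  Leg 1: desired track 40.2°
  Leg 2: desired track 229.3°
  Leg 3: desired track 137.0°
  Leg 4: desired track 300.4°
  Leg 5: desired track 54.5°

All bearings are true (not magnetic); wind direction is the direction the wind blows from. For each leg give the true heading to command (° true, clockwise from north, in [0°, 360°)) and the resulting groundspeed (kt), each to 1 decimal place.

Leg 1: desired track 40.2°; wind correction -3.7° → command heading 36.5°, groundspeed 168.4 kt
Leg 2: desired track 229.3°; wind correction +3.7° → command heading 233.0°, groundspeed 171.5 kt
Leg 3: desired track 137.0°; wind correction -0.4° → command heading 136.6°, groundspeed 182.3 kt
Leg 4: desired track 300.4°; wind correction +1.4° → command heading 301.8°, groundspeed 160.8 kt
Leg 5: desired track 54.5°; wind correction -3.7° → command heading 50.8°, groundspeed 171.2 kt

Leg 1: heading=36.5°, groundspeed=168.4 kt
Leg 2: heading=233.0°, groundspeed=171.5 kt
Leg 3: heading=136.6°, groundspeed=182.3 kt
Leg 4: heading=301.8°, groundspeed=160.8 kt
Leg 5: heading=50.8°, groundspeed=171.2 kt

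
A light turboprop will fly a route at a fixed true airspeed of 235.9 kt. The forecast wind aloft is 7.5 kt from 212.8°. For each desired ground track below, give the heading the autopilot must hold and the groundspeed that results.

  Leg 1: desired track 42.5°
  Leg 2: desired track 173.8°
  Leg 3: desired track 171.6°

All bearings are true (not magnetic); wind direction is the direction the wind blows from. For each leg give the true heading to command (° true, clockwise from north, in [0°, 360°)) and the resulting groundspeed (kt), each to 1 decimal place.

Leg 1: heading=42.8°, groundspeed=243.3 kt
Leg 2: heading=174.9°, groundspeed=230.0 kt
Leg 3: heading=172.8°, groundspeed=230.2 kt

Leg 1: desired track 42.5°; wind correction +0.3° → command heading 42.8°, groundspeed 243.3 kt
Leg 2: desired track 173.8°; wind correction +1.1° → command heading 174.9°, groundspeed 230.0 kt
Leg 3: desired track 171.6°; wind correction +1.2° → command heading 172.8°, groundspeed 230.2 kt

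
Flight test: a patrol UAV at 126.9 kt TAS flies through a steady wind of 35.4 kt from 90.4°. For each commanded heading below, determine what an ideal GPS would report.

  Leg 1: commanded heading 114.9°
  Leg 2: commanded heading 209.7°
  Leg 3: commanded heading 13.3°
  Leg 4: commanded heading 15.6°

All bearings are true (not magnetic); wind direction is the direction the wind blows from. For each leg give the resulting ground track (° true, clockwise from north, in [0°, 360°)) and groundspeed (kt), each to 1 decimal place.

Leg 1: heading 114.9°; drift +8.8° → track 123.7°, groundspeed 95.8 kt
Leg 2: heading 209.7°; drift +12.1° → track 221.8°, groundspeed 147.5 kt
Leg 3: heading 13.3°; drift -16.2° → track 357.1°, groundspeed 123.9 kt
Leg 4: heading 15.6°; drift -16.2° → track 359.4°, groundspeed 122.5 kt

Leg 1: track=123.7°, groundspeed=95.8 kt
Leg 2: track=221.8°, groundspeed=147.5 kt
Leg 3: track=357.1°, groundspeed=123.9 kt
Leg 4: track=359.4°, groundspeed=122.5 kt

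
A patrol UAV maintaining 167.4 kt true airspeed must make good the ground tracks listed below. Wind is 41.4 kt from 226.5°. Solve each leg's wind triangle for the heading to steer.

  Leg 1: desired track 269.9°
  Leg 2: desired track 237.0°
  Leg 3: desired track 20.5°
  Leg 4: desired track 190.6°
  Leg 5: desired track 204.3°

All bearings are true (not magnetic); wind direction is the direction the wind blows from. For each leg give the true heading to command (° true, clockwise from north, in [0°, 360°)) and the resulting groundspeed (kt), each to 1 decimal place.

Leg 1: desired track 269.9°; wind correction -9.8° → command heading 260.1°, groundspeed 134.9 kt
Leg 2: desired track 237.0°; wind correction -2.6° → command heading 234.4°, groundspeed 126.5 kt
Leg 3: desired track 20.5°; wind correction -6.2° → command heading 14.3°, groundspeed 203.6 kt
Leg 4: desired track 190.6°; wind correction +8.3° → command heading 198.9°, groundspeed 132.1 kt
Leg 5: desired track 204.3°; wind correction +5.4° → command heading 209.7°, groundspeed 128.3 kt

Leg 1: heading=260.1°, groundspeed=134.9 kt
Leg 2: heading=234.4°, groundspeed=126.5 kt
Leg 3: heading=14.3°, groundspeed=203.6 kt
Leg 4: heading=198.9°, groundspeed=132.1 kt
Leg 5: heading=209.7°, groundspeed=128.3 kt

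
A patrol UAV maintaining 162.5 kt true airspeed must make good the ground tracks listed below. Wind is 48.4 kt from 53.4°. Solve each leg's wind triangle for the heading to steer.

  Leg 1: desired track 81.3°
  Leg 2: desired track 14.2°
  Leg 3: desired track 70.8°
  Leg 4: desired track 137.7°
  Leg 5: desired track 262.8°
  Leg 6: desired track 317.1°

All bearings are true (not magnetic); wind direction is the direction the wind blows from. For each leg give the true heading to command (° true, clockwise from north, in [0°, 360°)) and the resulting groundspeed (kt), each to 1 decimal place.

Leg 1: desired track 81.3°; wind correction -8.0° → command heading 73.3°, groundspeed 118.1 kt
Leg 2: desired track 14.2°; wind correction +10.9° → command heading 25.1°, groundspeed 122.1 kt
Leg 3: desired track 70.8°; wind correction -5.1° → command heading 65.7°, groundspeed 115.7 kt
Leg 4: desired track 137.7°; wind correction -17.2° → command heading 120.5°, groundspeed 150.4 kt
Leg 5: desired track 262.8°; wind correction +8.4° → command heading 271.2°, groundspeed 202.9 kt
Leg 6: desired track 317.1°; wind correction +17.2° → command heading 334.3°, groundspeed 160.5 kt

Leg 1: heading=73.3°, groundspeed=118.1 kt
Leg 2: heading=25.1°, groundspeed=122.1 kt
Leg 3: heading=65.7°, groundspeed=115.7 kt
Leg 4: heading=120.5°, groundspeed=150.4 kt
Leg 5: heading=271.2°, groundspeed=202.9 kt
Leg 6: heading=334.3°, groundspeed=160.5 kt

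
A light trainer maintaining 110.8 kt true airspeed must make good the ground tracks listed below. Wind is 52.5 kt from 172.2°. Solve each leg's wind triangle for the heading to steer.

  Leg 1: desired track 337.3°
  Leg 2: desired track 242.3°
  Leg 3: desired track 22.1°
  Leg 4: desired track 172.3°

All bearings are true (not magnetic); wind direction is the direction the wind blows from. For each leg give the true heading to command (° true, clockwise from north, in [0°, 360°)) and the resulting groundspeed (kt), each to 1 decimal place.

Leg 1: heading=330.3°, groundspeed=160.7 kt
Leg 2: heading=215.8°, groundspeed=81.3 kt
Leg 3: heading=35.8°, groundspeed=153.2 kt
Leg 4: heading=172.3°, groundspeed=58.3 kt

Leg 1: desired track 337.3°; wind correction -7.0° → command heading 330.3°, groundspeed 160.7 kt
Leg 2: desired track 242.3°; wind correction -26.5° → command heading 215.8°, groundspeed 81.3 kt
Leg 3: desired track 22.1°; wind correction +13.7° → command heading 35.8°, groundspeed 153.2 kt
Leg 4: desired track 172.3°; wind correction +0.0° → command heading 172.3°, groundspeed 58.3 kt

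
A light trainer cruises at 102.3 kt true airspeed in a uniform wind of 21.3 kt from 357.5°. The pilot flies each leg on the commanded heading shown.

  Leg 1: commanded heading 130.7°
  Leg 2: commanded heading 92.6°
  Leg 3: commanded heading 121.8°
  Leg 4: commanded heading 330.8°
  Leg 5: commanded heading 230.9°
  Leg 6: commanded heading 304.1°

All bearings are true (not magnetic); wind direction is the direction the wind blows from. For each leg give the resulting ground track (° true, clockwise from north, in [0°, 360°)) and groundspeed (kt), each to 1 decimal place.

Leg 1: heading 130.7°; drift +7.6° → track 138.3°, groundspeed 117.9 kt
Leg 2: heading 92.6°; drift +11.5° → track 104.1°, groundspeed 106.3 kt
Leg 3: heading 121.8°; drift +8.8° → track 130.6°, groundspeed 115.6 kt
Leg 4: heading 330.8°; drift -6.6° → track 324.2°, groundspeed 83.8 kt
Leg 5: heading 230.9°; drift -8.5° → track 222.4°, groundspeed 116.3 kt
Leg 6: heading 304.1°; drift -10.8° → track 293.3°, groundspeed 91.2 kt

Leg 1: track=138.3°, groundspeed=117.9 kt
Leg 2: track=104.1°, groundspeed=106.3 kt
Leg 3: track=130.6°, groundspeed=115.6 kt
Leg 4: track=324.2°, groundspeed=83.8 kt
Leg 5: track=222.4°, groundspeed=116.3 kt
Leg 6: track=293.3°, groundspeed=91.2 kt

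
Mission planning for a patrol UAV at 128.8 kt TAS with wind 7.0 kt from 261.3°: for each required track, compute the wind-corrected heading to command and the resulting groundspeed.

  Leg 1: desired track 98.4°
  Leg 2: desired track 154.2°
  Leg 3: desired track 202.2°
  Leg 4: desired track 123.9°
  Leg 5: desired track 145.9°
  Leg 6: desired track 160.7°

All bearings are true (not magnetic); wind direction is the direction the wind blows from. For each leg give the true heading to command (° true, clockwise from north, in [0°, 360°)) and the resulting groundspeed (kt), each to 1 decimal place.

Leg 1: heading=99.3°, groundspeed=135.5 kt
Leg 2: heading=157.2°, groundspeed=130.7 kt
Leg 3: heading=204.9°, groundspeed=125.1 kt
Leg 4: heading=126.0°, groundspeed=133.9 kt
Leg 5: heading=148.7°, groundspeed=131.6 kt
Leg 6: heading=163.8°, groundspeed=129.9 kt

Leg 1: desired track 98.4°; wind correction +0.9° → command heading 99.3°, groundspeed 135.5 kt
Leg 2: desired track 154.2°; wind correction +3.0° → command heading 157.2°, groundspeed 130.7 kt
Leg 3: desired track 202.2°; wind correction +2.7° → command heading 204.9°, groundspeed 125.1 kt
Leg 4: desired track 123.9°; wind correction +2.1° → command heading 126.0°, groundspeed 133.9 kt
Leg 5: desired track 145.9°; wind correction +2.8° → command heading 148.7°, groundspeed 131.6 kt
Leg 6: desired track 160.7°; wind correction +3.1° → command heading 163.8°, groundspeed 129.9 kt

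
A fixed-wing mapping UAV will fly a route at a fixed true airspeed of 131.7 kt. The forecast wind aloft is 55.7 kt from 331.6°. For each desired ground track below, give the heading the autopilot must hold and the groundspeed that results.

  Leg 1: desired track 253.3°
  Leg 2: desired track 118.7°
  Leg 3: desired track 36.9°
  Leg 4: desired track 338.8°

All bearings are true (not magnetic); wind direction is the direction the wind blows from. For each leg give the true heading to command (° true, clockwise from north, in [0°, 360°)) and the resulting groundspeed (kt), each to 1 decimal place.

Leg 1: desired track 253.3°; wind correction +24.5° → command heading 277.8°, groundspeed 108.6 kt
Leg 2: desired track 118.7°; wind correction -13.3° → command heading 105.4°, groundspeed 174.9 kt
Leg 3: desired track 36.9°; wind correction -22.6° → command heading 14.3°, groundspeed 98.3 kt
Leg 4: desired track 338.8°; wind correction -3.0° → command heading 335.8°, groundspeed 76.3 kt

Leg 1: heading=277.8°, groundspeed=108.6 kt
Leg 2: heading=105.4°, groundspeed=174.9 kt
Leg 3: heading=14.3°, groundspeed=98.3 kt
Leg 4: heading=335.8°, groundspeed=76.3 kt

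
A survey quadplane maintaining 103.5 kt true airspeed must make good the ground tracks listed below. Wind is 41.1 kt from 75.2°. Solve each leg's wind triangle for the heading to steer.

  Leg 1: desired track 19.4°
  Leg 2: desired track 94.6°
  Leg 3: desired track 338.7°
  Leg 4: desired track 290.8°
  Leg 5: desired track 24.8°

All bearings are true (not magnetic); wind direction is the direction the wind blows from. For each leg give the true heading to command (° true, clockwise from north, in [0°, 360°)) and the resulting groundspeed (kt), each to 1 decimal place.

Leg 1: heading=38.6°, groundspeed=74.7 kt
Leg 2: heading=87.0°, groundspeed=63.8 kt
Leg 3: heading=1.9°, groundspeed=99.8 kt
Leg 4: heading=304.2°, groundspeed=134.1 kt
Leg 5: heading=42.6°, groundspeed=72.3 kt

Leg 1: desired track 19.4°; wind correction +19.2° → command heading 38.6°, groundspeed 74.7 kt
Leg 2: desired track 94.6°; wind correction -7.6° → command heading 87.0°, groundspeed 63.8 kt
Leg 3: desired track 338.7°; wind correction +23.2° → command heading 1.9°, groundspeed 99.8 kt
Leg 4: desired track 290.8°; wind correction +13.4° → command heading 304.2°, groundspeed 134.1 kt
Leg 5: desired track 24.8°; wind correction +17.8° → command heading 42.6°, groundspeed 72.3 kt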